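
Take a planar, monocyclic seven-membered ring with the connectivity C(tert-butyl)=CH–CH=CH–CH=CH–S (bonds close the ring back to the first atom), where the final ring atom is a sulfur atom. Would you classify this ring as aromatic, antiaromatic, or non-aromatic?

Antiaromatic

Check conjugation: every atom in a ring double bond is sp² and brings one electron to the p orbital; the sulfur donates one lone pair from its p orbital — every position has a p orbital, so the cyclic π system is continuous.
Adding the contributions, 3 × 2 = 6 from the double-bond units + 2 from the S atom = 8.
8 = 4(2); a planar, fully conjugated 4n system is antiaromatic.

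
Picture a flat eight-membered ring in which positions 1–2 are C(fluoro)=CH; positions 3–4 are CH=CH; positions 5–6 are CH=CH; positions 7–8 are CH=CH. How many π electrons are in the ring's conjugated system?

All ring atoms are sp² and supply a p orbital to the ring (the double-bond atoms are sp², each contributing one p electron); the conjugation is uninterrupted.
Adding the contributions, 4 × 2 = 8 from the 4 double-bond units.

8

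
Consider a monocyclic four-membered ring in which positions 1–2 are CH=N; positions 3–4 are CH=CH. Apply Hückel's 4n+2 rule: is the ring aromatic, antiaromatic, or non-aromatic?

Check conjugation: each doubly-bonded ring atom is sp² with one p-orbital electron; each sp² =N– keeps its lone pair in-plane and puts one electron into the π system — every position has a p orbital, so the cyclic π system is continuous.
π-electron count: 2 × 2 = 4 from the 2 double-bond units.
A 4n π count (4, n = 1) in a planar conjugated ring means antiaromatic.

Antiaromatic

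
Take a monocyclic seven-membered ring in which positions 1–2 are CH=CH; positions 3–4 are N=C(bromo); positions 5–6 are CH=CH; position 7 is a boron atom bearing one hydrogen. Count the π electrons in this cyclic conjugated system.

All ring atoms are sp² and supply a p orbital to the ring (every atom in a ring double bond is sp² and brings one electron to the p orbital; the doubly-bonded nitrogens are pyridine-type — their lone pairs lie in the ring plane, leaving one electron in the p orbital; the boron has an empty p orbital); the conjugation is uninterrupted.
Tallying contributions gives 3 × 2 = 6 from the double-bond units + 0 from the BH atom = 6.

6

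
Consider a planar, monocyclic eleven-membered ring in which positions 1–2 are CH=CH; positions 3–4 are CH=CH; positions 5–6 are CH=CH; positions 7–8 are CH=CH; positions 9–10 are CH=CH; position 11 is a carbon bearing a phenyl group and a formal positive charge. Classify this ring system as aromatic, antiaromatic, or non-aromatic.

All ring atoms are sp² and supply a p orbital to the ring (the double-bond atoms are sp², each contributing one p electron; the carbocation has an empty p orbital); the conjugation is uninterrupted.
Adding the contributions, 5 × 2 = 10 from the double-bond units + 0 from the C(phenyl)(+) atom = 10.
With 10 π electrons (n = 2), the Hückel 4n+2 condition holds.

Aromatic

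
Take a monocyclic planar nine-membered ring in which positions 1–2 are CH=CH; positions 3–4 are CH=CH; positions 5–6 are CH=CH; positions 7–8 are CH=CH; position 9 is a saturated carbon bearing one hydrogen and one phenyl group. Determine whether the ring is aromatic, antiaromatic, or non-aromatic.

At the CH(phenyl) position, that saturated carbon is sp³ and has no p orbital in the ring π system; the ring's p-orbital overlap is broken there.
Without a continuous loop of overlapping p orbitals the Hückel electron count never comes into play.

Non-aromatic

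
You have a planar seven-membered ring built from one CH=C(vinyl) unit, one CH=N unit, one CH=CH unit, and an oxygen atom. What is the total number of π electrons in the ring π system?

Check conjugation: every atom in a ring double bond is sp² and brings one electron to the p orbital; each sp² =N– keeps its lone pair in-plane and puts one electron into the π system; the oxygen donates one lone pair from its p orbital — every position has a p orbital, so the cyclic π system is continuous.
Counting π electrons: 3 × 2 = 6 from the double-bond units + 2 from the O atom = 8.

8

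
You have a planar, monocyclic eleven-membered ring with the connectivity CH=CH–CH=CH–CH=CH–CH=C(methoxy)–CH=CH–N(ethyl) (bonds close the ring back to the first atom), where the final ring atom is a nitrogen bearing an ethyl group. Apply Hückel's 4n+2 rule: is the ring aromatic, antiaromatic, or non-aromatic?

Antiaromatic

Every ring atom contributes a p orbital perpendicular to the ring (the double-bond atoms are sp², each contributing one p electron; the pyrrole-type nitrogen donates its lone pair from the p orbital), so the π system is cyclic and fully conjugated.
Counting π electrons: 5 × 2 = 10 from the double-bond units + 2 from the N(ethyl) atom = 12.
12 = 4(3); a planar, fully conjugated 4n system is antiaromatic.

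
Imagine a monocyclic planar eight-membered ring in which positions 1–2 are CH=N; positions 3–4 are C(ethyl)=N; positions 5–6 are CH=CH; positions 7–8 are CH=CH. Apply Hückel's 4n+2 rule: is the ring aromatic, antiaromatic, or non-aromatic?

Check conjugation: each doubly-bonded ring atom is sp² with one p-orbital electron; the doubly-bonded nitrogens are pyridine-type — their lone pairs lie in the ring plane, leaving one electron in the p orbital — every position has a p orbital, so the cyclic π system is continuous.
Tallying contributions gives 4 × 2 = 8 from the 4 double-bond units.
With 8 = 4·2 π electrons, Hückel's rule classifies the planar ring as antiaromatic.

Antiaromatic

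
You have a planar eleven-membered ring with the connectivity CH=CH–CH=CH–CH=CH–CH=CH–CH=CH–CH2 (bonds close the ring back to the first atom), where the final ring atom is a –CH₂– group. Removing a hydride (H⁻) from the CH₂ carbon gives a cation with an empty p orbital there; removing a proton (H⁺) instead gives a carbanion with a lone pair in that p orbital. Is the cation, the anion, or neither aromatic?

In either ion the ring is fully conjugated: every atom, including the new sp² carbon, supplies a p orbital.
Cation: 5 × 2 + 0 = 10 π electrons → 4(2)+2, aromatic.
Anion: 5 × 2 + 2 = 12 π electrons → 4(3), antiaromatic.

The cation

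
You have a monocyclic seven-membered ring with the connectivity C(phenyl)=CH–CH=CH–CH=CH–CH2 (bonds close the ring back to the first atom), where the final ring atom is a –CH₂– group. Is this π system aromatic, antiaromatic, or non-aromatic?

At the CH2 position, the tetrahedral CH₂ carbon is sp³ and has no p orbital in the ring π system; the ring's p-orbital overlap is broken there.
Without a continuous loop of overlapping p orbitals the Hückel electron count never comes into play.

Non-aromatic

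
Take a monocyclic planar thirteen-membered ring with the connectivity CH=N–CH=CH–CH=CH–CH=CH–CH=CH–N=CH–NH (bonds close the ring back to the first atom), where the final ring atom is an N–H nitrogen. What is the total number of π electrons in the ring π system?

14

All ring atoms are sp² and supply a p orbital to the ring (every atom in a ring double bond is sp² and brings one electron to the p orbital; each sp² =N– keeps its lone pair in-plane and puts one electron into the π system; the pyrrole-type nitrogen donates its lone pair from the p orbital); the conjugation is uninterrupted.
π-electron count: 6 × 2 = 12 from the double-bond units + 2 from the NH atom = 14.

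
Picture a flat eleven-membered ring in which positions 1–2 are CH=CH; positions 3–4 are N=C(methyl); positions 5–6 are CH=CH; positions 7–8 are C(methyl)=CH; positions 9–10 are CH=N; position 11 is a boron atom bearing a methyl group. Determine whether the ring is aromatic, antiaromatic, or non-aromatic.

Aromatic

Every ring atom contributes a p orbital perpendicular to the ring (each doubly-bonded ring atom is sp² with one p-orbital electron; each sp² =N– keeps its lone pair in-plane and puts one electron into the π system; the boron has an empty p orbital), so the π system is cyclic and fully conjugated.
Adding the contributions, 5 × 2 = 10 from the double-bond units + 0 from the B(methyl) atom = 10.
That gives a 4n+2 count (10, n = 2).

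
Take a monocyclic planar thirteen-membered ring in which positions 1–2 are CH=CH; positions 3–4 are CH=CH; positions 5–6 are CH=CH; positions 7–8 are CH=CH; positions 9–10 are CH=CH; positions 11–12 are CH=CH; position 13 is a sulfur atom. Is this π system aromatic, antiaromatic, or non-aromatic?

Aromatic

Check conjugation: each doubly-bonded ring atom is sp² with one p-orbital electron; the sulfur donates one lone pair from its p orbital — every position has a p orbital, so the cyclic π system is continuous.
Counting π electrons: 6 × 2 = 12 from the double-bond units + 2 from the S atom = 14.
14 = 4(3) + 2, which satisfies Hückel's 4n+2 rule.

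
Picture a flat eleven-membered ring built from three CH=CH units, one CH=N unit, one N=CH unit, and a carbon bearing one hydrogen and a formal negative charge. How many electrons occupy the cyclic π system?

12

All ring atoms are sp² and supply a p orbital to the ring (each doubly-bonded ring atom is sp² with one p-orbital electron; the doubly-bonded nitrogens are pyridine-type — their lone pairs lie in the ring plane, leaving one electron in the p orbital; the carbanion's lone pair occupies the p orbital); the conjugation is uninterrupted.
π-electron count: 5 × 2 = 10 from the double-bond units + 2 from the CH(-) atom = 12.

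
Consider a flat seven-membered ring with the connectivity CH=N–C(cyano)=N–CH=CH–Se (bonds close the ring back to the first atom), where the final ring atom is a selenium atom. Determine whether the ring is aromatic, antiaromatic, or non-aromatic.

Every ring atom contributes a p orbital perpendicular to the ring (every atom in a ring double bond is sp² and brings one electron to the p orbital; the doubly-bonded nitrogens are pyridine-type — their lone pairs lie in the ring plane, leaving one electron in the p orbital; the selenium donates one lone pair from its p orbital), so the π system is cyclic and fully conjugated.
π-electron count: 3 × 2 = 6 from the double-bond units + 2 from the Se atom = 8.
With 8 = 4·2 π electrons, Hückel's rule classifies the planar ring as antiaromatic.

Antiaromatic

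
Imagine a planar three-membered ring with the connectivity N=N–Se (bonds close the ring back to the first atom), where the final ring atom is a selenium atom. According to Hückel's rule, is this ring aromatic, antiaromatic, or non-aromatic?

Check conjugation: every atom in a ring double bond is sp² and brings one electron to the p orbital; each sp² =N– keeps its lone pair in-plane and puts one electron into the π system; the selenium donates one lone pair from its p orbital — every position has a p orbital, so the cyclic π system is continuous.
π-electron count: 1 × 2 = 2 from the double-bond unit + 2 from the Se atom = 4.
4 is a 4n count (n = 1), so the planar conjugated ring is antiaromatic.

Antiaromatic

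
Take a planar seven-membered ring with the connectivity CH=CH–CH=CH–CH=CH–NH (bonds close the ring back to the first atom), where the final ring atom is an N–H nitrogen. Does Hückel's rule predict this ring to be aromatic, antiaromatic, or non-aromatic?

Antiaromatic

Every ring atom contributes a p orbital perpendicular to the ring (each doubly-bonded ring atom is sp² with one p-orbital electron; the pyrrole-type nitrogen donates its lone pair from the p orbital), so the π system is cyclic and fully conjugated.
π-electron count: 3 × 2 = 6 from the double-bond units + 2 from the NH atom = 8.
8 = 4(2); a planar, fully conjugated 4n system is antiaromatic.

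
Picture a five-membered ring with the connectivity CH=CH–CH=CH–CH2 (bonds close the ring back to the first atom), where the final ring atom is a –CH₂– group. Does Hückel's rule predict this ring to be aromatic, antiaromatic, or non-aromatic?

Because the tetrahedral CH₂ carbon is sp³ and has no p orbital in the ring π system at the CH2 position, the π system cannot extend all the way around the ring.
Hückel's rule only applies to fully conjugated rings, so this one is simply non-aromatic.

Non-aromatic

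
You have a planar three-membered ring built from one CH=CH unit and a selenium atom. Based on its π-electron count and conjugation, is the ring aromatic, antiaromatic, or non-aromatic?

Antiaromatic

All ring atoms are sp² and supply a p orbital to the ring (each doubly-bonded ring atom is sp² with one p-orbital electron; the selenium donates one lone pair from its p orbital); the conjugation is uninterrupted.
π-electron count: 1 × 2 = 2 from the double-bond unit + 2 from the Se atom = 4.
A 4n π count (4, n = 1) in a planar conjugated ring means antiaromatic.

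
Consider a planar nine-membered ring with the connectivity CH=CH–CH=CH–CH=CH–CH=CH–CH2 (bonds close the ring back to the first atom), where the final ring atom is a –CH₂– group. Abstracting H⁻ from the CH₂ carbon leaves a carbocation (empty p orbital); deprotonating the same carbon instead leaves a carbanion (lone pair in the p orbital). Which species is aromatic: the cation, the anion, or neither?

In either ion the ring is fully conjugated: every atom, including the new sp² carbon, supplies a p orbital.
Cation: 4 × 2 + 0 = 8 π electrons → 4(2), antiaromatic.
Anion: 4 × 2 + 2 = 10 π electrons → 4(2)+2, aromatic.

The anion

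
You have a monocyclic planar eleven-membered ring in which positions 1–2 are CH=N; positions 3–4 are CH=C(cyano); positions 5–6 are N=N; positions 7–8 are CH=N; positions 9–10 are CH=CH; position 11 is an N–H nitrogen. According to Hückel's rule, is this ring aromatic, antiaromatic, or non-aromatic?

Antiaromatic

Check conjugation: every atom in a ring double bond is sp² and brings one electron to the p orbital; the doubly-bonded nitrogens are pyridine-type — their lone pairs lie in the ring plane, leaving one electron in the p orbital; the pyrrole-type nitrogen donates its lone pair from the p orbital — every position has a p orbital, so the cyclic π system is continuous.
Tallying contributions gives 5 × 2 = 10 from the double-bond units + 2 from the NH atom = 12.
12 = 4(3); a planar, fully conjugated 4n system is antiaromatic.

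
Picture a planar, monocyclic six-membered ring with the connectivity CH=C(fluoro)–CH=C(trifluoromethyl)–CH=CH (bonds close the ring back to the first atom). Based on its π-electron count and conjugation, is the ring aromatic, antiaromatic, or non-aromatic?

Aromatic

Every ring atom contributes a p orbital perpendicular to the ring (each doubly-bonded ring atom is sp² with one p-orbital electron), so the π system is cyclic and fully conjugated.
π-electron count: 3 × 2 = 6 from the 3 double-bond units.
With 6 π electrons (n = 1), the Hückel 4n+2 condition holds.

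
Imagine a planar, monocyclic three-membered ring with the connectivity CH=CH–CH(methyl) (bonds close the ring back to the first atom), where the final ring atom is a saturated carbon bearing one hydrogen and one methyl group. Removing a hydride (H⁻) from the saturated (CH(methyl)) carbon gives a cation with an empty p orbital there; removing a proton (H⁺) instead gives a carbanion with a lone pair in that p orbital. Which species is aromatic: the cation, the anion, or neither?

In both ions every ring atom is sp² and contributes a p orbital, so both rings are fully conjugated.
Cation: 1 × 2 + 0 = 2 π electrons → 4(0)+2, aromatic.
Anion: 1 × 2 + 2 = 4 π electrons → 4(1), antiaromatic.

The cation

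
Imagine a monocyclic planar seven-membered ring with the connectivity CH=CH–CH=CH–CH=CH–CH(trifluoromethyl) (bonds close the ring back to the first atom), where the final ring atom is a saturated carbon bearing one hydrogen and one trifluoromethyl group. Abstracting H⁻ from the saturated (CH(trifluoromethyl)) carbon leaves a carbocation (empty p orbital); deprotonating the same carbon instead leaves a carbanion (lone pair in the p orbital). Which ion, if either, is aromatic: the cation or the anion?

The cation

Once that carbon is sp², every ring atom has a p orbital and both ions are fully conjugated.
Cation: 3 × 2 + 0 = 6 π electrons → 4(1)+2, aromatic.
Anion: 3 × 2 + 2 = 8 π electrons → 4(2), antiaromatic.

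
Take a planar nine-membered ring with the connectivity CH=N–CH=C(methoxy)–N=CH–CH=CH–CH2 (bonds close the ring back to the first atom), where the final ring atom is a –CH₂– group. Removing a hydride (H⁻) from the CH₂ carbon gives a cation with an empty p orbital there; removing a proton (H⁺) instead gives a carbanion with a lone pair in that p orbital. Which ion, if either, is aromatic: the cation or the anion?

In both ions every ring atom is sp² and contributes a p orbital, so both rings are fully conjugated.
Cation: 4 × 2 + 0 = 8 π electrons → 4(2), antiaromatic.
Anion: 4 × 2 + 2 = 10 π electrons → 4(2)+2, aromatic.

The anion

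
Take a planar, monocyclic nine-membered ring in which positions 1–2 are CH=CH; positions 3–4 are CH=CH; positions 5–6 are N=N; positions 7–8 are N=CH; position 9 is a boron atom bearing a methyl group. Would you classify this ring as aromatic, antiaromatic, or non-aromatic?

Every ring atom contributes a p orbital perpendicular to the ring (each doubly-bonded ring atom is sp² with one p-orbital electron; each =N– nitrogen is pyridine-type (lone pair in the sp² plane, one electron in the p orbital); the boron has an empty p orbital), so the π system is cyclic and fully conjugated.
Tallying contributions gives 4 × 2 = 8 from the double-bond units + 0 from the B(methyl) atom = 8.
8 is a 4n count (n = 2), so the planar conjugated ring is antiaromatic.

Antiaromatic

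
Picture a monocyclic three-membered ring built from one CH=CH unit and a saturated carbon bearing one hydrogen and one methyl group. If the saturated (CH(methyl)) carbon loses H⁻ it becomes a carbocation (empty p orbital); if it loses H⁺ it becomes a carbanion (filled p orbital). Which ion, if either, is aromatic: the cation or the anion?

The cation

Both ions have a continuous loop of p orbitals — each ring atom is sp².
Cation: 1 × 2 + 0 = 2 π electrons → 4(0)+2, aromatic.
Anion: 1 × 2 + 2 = 4 π electrons → 4(1), antiaromatic.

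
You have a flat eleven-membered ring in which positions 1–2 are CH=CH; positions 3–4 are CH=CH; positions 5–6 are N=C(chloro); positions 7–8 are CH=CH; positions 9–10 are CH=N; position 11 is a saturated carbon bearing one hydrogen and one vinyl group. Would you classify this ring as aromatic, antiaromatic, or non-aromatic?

The CH(vinyl) carbon is saturated: that saturated carbon is sp³ and has no p orbital in the ring π system. Conjugation is not continuous around the ring.
Hückel's rule only applies to fully conjugated rings, so this one is simply non-aromatic.

Non-aromatic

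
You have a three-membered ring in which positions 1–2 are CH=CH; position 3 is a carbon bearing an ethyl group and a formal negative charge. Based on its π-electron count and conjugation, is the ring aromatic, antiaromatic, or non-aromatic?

Antiaromatic

All ring atoms are sp² and supply a p orbital to the ring (each doubly-bonded ring atom is sp² with one p-orbital electron; the carbanion's lone pair occupies the p orbital); the conjugation is uninterrupted.
Adding the contributions, 1 × 2 = 2 from the double-bond unit + 2 from the C(ethyl)(-) atom = 4.
4 = 4(1); a planar, fully conjugated 4n system is antiaromatic.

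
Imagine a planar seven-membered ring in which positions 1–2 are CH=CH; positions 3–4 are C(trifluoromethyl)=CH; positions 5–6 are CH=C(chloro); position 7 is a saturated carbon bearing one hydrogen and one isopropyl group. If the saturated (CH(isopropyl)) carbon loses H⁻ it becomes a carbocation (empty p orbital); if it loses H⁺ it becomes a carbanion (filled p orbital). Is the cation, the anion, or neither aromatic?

Once that carbon is sp², every ring atom has a p orbital and both ions are fully conjugated.
Cation: 3 × 2 + 0 = 6 π electrons → 4(1)+2, aromatic.
Anion: 3 × 2 + 2 = 8 π electrons → 4(2), antiaromatic.

The cation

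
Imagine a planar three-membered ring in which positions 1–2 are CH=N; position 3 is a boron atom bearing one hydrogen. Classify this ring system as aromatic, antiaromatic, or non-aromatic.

Aromatic

All ring atoms are sp² and supply a p orbital to the ring (the double-bond atoms are sp², each contributing one p electron; each sp² =N– keeps its lone pair in-plane and puts one electron into the π system; the boron has an empty p orbital); the conjugation is uninterrupted.
Adding the contributions, 1 × 2 = 2 from the double-bond unit + 0 from the BH atom = 2.
Since 2 = 4·0 + 2, the ring meets the 4n+2 criterion.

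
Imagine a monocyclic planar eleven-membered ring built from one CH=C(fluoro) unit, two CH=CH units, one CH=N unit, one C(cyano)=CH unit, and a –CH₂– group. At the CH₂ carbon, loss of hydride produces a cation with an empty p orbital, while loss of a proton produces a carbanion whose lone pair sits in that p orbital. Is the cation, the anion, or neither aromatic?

Once that carbon is sp², every ring atom has a p orbital and both ions are fully conjugated.
Cation: 5 × 2 + 0 = 10 π electrons → 4(2)+2, aromatic.
Anion: 5 × 2 + 2 = 12 π electrons → 4(3), antiaromatic.

The cation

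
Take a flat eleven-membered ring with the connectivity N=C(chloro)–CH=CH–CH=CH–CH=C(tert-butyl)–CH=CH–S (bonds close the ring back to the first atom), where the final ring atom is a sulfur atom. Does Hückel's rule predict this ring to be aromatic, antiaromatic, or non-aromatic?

All ring atoms are sp² and supply a p orbital to the ring (every atom in a ring double bond is sp² and brings one electron to the p orbital; the doubly-bonded nitrogens are pyridine-type — their lone pairs lie in the ring plane, leaving one electron in the p orbital; the sulfur donates one lone pair from its p orbital); the conjugation is uninterrupted.
Adding the contributions, 5 × 2 = 10 from the double-bond units + 2 from the S atom = 12.
12 is a 4n count (n = 3), so the planar conjugated ring is antiaromatic.

Antiaromatic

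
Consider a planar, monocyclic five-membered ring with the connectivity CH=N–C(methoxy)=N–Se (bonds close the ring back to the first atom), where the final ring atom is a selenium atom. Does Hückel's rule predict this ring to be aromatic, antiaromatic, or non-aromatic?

Every ring atom contributes a p orbital perpendicular to the ring (every atom in a ring double bond is sp² and brings one electron to the p orbital; the doubly-bonded nitrogens are pyridine-type — their lone pairs lie in the ring plane, leaving one electron in the p orbital; the selenium donates one lone pair from its p orbital), so the π system is cyclic and fully conjugated.
Counting π electrons: 2 × 2 = 4 from the double-bond units + 2 from the Se atom = 6.
With 6 π electrons (n = 1), the Hückel 4n+2 condition holds.

Aromatic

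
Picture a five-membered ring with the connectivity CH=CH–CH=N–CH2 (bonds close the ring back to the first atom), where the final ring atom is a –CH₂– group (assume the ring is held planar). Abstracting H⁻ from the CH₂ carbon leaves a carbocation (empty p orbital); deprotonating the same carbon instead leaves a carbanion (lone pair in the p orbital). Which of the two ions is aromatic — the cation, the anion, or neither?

The anion

Once that carbon is sp², every ring atom has a p orbital and both ions are fully conjugated.
Cation: 2 × 2 + 0 = 4 π electrons → 4(1), antiaromatic.
Anion: 2 × 2 + 2 = 6 π electrons → 4(1)+2, aromatic.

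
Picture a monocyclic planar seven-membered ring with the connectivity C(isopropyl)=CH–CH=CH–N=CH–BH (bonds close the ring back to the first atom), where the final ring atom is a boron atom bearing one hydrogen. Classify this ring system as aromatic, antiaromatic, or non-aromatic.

The p orbitals form a continuous loop: every atom in a ring double bond is sp² and brings one electron to the p orbital; each =N– nitrogen is pyridine-type (lone pair in the sp² plane, one electron in the p orbital); the boron has an empty p orbital. The ring is fully conjugated.
Tallying contributions gives 3 × 2 = 6 from the double-bond units + 0 from the BH atom = 6.
That gives a 4n+2 count (6, n = 1).

Aromatic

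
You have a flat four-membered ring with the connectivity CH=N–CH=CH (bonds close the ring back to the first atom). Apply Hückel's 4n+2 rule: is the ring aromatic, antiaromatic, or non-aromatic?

Antiaromatic

Check conjugation: the double-bond atoms are sp², each contributing one p electron; the doubly-bonded nitrogens are pyridine-type — their lone pairs lie in the ring plane, leaving one electron in the p orbital — every position has a p orbital, so the cyclic π system is continuous.
Tallying contributions gives 2 × 2 = 4 from the 2 double-bond units.
With 4 = 4·1 π electrons, Hückel's rule classifies the planar ring as antiaromatic.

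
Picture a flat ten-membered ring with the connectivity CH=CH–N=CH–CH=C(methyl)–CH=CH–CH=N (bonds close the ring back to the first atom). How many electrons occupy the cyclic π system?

The p orbitals form a continuous loop: the double-bond atoms are sp², each contributing one p electron; the doubly-bonded nitrogens are pyridine-type — their lone pairs lie in the ring plane, leaving one electron in the p orbital. The ring is fully conjugated.
π-electron count: 5 × 2 = 10 from the 5 double-bond units.

10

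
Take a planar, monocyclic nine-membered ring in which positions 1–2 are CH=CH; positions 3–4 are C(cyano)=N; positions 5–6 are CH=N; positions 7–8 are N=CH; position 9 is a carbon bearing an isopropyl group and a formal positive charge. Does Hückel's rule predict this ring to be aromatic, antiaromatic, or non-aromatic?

Every ring atom contributes a p orbital perpendicular to the ring (the double-bond atoms are sp², each contributing one p electron; each =N– nitrogen is pyridine-type (lone pair in the sp² plane, one electron in the p orbital); the carbocation has an empty p orbital), so the π system is cyclic and fully conjugated.
Counting π electrons: 4 × 2 = 8 from the double-bond units + 0 from the C(isopropyl)(+) atom = 8.
With 8 = 4·2 π electrons, Hückel's rule classifies the planar ring as antiaromatic.

Antiaromatic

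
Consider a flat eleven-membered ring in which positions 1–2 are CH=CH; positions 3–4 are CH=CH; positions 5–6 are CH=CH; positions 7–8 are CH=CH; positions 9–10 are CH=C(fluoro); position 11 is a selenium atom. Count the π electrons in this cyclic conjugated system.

12

Every ring atom contributes a p orbital perpendicular to the ring (every atom in a ring double bond is sp² and brings one electron to the p orbital; the selenium donates one lone pair from its p orbital), so the π system is cyclic and fully conjugated.
Adding the contributions, 5 × 2 = 10 from the double-bond units + 2 from the Se atom = 12.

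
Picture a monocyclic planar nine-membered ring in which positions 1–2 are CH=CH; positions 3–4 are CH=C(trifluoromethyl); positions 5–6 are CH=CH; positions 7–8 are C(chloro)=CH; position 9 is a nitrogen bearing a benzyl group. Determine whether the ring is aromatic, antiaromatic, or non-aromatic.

Aromatic

Every ring atom contributes a p orbital perpendicular to the ring (each doubly-bonded ring atom is sp² with one p-orbital electron; the pyrrole-type nitrogen donates its lone pair from the p orbital), so the π system is cyclic and fully conjugated.
Adding the contributions, 4 × 2 = 8 from the double-bond units + 2 from the N(benzyl) atom = 10.
That gives a 4n+2 count (10, n = 2).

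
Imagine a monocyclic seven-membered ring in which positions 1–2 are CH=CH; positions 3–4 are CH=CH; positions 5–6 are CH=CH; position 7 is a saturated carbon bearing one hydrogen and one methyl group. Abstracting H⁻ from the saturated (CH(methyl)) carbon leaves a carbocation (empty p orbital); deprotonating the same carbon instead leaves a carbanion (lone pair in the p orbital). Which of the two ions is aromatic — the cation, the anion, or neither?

The cation

In either ion the ring is fully conjugated: every atom, including the new sp² carbon, supplies a p orbital.
Cation: 3 × 2 + 0 = 6 π electrons → 4(1)+2, aromatic.
Anion: 3 × 2 + 2 = 8 π electrons → 4(2), antiaromatic.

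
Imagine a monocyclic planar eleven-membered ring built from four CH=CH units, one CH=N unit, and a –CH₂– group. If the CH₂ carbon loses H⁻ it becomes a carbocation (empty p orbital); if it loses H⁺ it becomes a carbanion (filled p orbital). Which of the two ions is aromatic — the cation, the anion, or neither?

In both ions every ring atom is sp² and contributes a p orbital, so both rings are fully conjugated.
Cation: 5 × 2 + 0 = 10 π electrons → 4(2)+2, aromatic.
Anion: 5 × 2 + 2 = 12 π electrons → 4(3), antiaromatic.

The cation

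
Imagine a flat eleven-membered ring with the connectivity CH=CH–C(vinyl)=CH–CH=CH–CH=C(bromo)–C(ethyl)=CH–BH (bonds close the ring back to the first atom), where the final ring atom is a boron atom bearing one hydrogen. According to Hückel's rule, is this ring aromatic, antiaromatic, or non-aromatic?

Aromatic

Check conjugation: each doubly-bonded ring atom is sp² with one p-orbital electron; the boron has an empty p orbital — every position has a p orbital, so the cyclic π system is continuous.
π-electron count: 5 × 2 = 10 from the double-bond units + 0 from the BH atom = 10.
10 = 4(2) + 2, which satisfies Hückel's 4n+2 rule.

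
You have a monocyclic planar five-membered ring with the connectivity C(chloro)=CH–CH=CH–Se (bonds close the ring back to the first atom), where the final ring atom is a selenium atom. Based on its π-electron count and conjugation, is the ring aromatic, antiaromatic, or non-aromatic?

The p orbitals form a continuous loop: every atom in a ring double bond is sp² and brings one electron to the p orbital; the selenium donates one lone pair from its p orbital. The ring is fully conjugated.
Counting π electrons: 2 × 2 = 4 from the double-bond units + 2 from the Se atom = 6.
Since 6 = 4·1 + 2, the ring meets the 4n+2 criterion.

Aromatic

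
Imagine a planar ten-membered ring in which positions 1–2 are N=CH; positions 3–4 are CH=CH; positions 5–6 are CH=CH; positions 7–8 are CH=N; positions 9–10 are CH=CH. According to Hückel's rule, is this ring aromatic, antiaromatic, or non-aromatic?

Aromatic

Check conjugation: every atom in a ring double bond is sp² and brings one electron to the p orbital; the doubly-bonded nitrogens are pyridine-type — their lone pairs lie in the ring plane, leaving one electron in the p orbital — every position has a p orbital, so the cyclic π system is continuous.
π-electron count: 5 × 2 = 10 from the 5 double-bond units.
That gives a 4n+2 count (10, n = 2).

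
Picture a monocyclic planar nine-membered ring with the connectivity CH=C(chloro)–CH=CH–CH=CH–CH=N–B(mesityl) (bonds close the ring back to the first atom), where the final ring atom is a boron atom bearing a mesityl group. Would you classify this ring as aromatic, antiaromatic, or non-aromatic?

Antiaromatic

Every ring atom contributes a p orbital perpendicular to the ring (every atom in a ring double bond is sp² and brings one electron to the p orbital; each sp² =N– keeps its lone pair in-plane and puts one electron into the π system; the boron has an empty p orbital), so the π system is cyclic and fully conjugated.
Counting π electrons: 4 × 2 = 8 from the double-bond units + 0 from the B(mesityl) atom = 8.
8 is a 4n count (n = 2), so the planar conjugated ring is antiaromatic.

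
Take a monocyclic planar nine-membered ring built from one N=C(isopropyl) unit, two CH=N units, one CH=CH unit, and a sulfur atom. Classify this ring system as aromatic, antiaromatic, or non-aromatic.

Aromatic

The p orbitals form a continuous loop: the double-bond atoms are sp², each contributing one p electron; the doubly-bonded nitrogens are pyridine-type — their lone pairs lie in the ring plane, leaving one electron in the p orbital; the sulfur donates one lone pair from its p orbital. The ring is fully conjugated.
Tallying contributions gives 4 × 2 = 8 from the double-bond units + 2 from the S atom = 10.
That gives a 4n+2 count (10, n = 2).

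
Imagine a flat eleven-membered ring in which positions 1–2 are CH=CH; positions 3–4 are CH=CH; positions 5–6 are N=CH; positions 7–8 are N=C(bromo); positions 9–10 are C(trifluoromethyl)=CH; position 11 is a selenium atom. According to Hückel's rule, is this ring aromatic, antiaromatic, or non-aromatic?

Antiaromatic

The p orbitals form a continuous loop: the double-bond atoms are sp², each contributing one p electron; each =N– nitrogen is pyridine-type (lone pair in the sp² plane, one electron in the p orbital); the selenium donates one lone pair from its p orbital. The ring is fully conjugated.
π-electron count: 5 × 2 = 10 from the double-bond units + 2 from the Se atom = 12.
With 12 = 4·3 π electrons, Hückel's rule classifies the planar ring as antiaromatic.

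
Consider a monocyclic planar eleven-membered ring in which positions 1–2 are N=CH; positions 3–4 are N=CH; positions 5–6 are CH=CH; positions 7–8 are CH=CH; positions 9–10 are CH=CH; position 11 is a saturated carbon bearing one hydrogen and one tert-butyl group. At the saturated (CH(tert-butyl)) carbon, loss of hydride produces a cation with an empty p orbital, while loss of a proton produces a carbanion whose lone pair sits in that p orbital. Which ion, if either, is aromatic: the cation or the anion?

In either ion the ring is fully conjugated: every atom, including the new sp² carbon, supplies a p orbital.
Cation: 5 × 2 + 0 = 10 π electrons → 4(2)+2, aromatic.
Anion: 5 × 2 + 2 = 12 π electrons → 4(3), antiaromatic.

The cation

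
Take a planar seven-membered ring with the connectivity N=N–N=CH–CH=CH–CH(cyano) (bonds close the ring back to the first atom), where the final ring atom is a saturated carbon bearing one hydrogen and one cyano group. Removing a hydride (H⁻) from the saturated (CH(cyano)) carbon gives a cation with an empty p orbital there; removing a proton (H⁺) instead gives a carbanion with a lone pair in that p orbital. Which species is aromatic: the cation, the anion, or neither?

The cation

In either ion the ring is fully conjugated: every atom, including the new sp² carbon, supplies a p orbital.
Cation: 3 × 2 + 0 = 6 π electrons → 4(1)+2, aromatic.
Anion: 3 × 2 + 2 = 8 π electrons → 4(2), antiaromatic.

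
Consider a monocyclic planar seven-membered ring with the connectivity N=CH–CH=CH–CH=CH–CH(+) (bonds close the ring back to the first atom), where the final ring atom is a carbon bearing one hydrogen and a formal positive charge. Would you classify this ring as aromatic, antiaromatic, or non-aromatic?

Check conjugation: each doubly-bonded ring atom is sp² with one p-orbital electron; each sp² =N– keeps its lone pair in-plane and puts one electron into the π system; the carbocation has an empty p orbital — every position has a p orbital, so the cyclic π system is continuous.
π-electron count: 3 × 2 = 6 from the double-bond units + 0 from the CH(+) atom = 6.
That gives a 4n+2 count (6, n = 1).

Aromatic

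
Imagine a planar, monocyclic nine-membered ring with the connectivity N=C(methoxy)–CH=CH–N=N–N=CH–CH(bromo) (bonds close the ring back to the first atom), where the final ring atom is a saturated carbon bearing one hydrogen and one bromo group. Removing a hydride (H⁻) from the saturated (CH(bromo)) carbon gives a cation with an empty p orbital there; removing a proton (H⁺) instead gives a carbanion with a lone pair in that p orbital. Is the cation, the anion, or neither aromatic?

The anion

Once that carbon is sp², every ring atom has a p orbital and both ions are fully conjugated.
Cation: 4 × 2 + 0 = 8 π electrons → 4(2), antiaromatic.
Anion: 4 × 2 + 2 = 10 π electrons → 4(2)+2, aromatic.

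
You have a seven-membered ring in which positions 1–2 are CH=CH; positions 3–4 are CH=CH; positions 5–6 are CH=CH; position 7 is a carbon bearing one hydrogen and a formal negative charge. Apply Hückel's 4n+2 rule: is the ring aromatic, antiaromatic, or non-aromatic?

Every ring atom contributes a p orbital perpendicular to the ring (every atom in a ring double bond is sp² and brings one electron to the p orbital; the carbanion's lone pair occupies the p orbital), so the π system is cyclic and fully conjugated.
Adding the contributions, 3 × 2 = 6 from the double-bond units + 2 from the CH(-) atom = 8.
A 4n π count (8, n = 2) in a planar conjugated ring means antiaromatic.
(The species described is the cycloheptatrienyl anion.)

Antiaromatic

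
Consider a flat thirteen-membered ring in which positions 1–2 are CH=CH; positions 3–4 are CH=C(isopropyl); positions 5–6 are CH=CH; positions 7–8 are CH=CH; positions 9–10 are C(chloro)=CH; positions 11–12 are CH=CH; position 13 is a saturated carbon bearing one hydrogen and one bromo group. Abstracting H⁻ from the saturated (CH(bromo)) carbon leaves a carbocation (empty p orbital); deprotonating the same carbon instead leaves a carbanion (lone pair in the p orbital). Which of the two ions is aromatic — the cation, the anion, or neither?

The anion

Once that carbon is sp², every ring atom has a p orbital and both ions are fully conjugated.
Cation: 6 × 2 + 0 = 12 π electrons → 4(3), antiaromatic.
Anion: 6 × 2 + 2 = 14 π electrons → 4(3)+2, aromatic.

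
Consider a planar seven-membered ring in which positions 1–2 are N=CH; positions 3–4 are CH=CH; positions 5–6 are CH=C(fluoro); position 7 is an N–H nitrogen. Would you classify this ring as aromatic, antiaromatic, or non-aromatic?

Check conjugation: every atom in a ring double bond is sp² and brings one electron to the p orbital; each =N– nitrogen is pyridine-type (lone pair in the sp² plane, one electron in the p orbital); the pyrrole-type nitrogen donates its lone pair from the p orbital — every position has a p orbital, so the cyclic π system is continuous.
π-electron count: 3 × 2 = 6 from the double-bond units + 2 from the NH atom = 8.
8 = 4(2); a planar, fully conjugated 4n system is antiaromatic.

Antiaromatic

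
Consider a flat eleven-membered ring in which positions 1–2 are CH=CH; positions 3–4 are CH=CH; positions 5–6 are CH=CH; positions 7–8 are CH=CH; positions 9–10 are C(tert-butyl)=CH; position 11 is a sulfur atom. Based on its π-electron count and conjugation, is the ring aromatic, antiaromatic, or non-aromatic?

Antiaromatic

All ring atoms are sp² and supply a p orbital to the ring (the double-bond atoms are sp², each contributing one p electron; the sulfur donates one lone pair from its p orbital); the conjugation is uninterrupted.
Adding the contributions, 5 × 2 = 10 from the double-bond units + 2 from the S atom = 12.
A 4n π count (12, n = 3) in a planar conjugated ring means antiaromatic.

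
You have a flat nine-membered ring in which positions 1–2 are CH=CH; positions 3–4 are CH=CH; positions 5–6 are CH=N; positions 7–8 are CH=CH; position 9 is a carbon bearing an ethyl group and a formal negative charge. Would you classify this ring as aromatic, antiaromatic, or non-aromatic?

Aromatic

The p orbitals form a continuous loop: each doubly-bonded ring atom is sp² with one p-orbital electron; the doubly-bonded nitrogens are pyridine-type — their lone pairs lie in the ring plane, leaving one electron in the p orbital; the carbanion's lone pair occupies the p orbital. The ring is fully conjugated.
Tallying contributions gives 4 × 2 = 8 from the double-bond units + 2 from the C(ethyl)(-) atom = 10.
10 = 4(2) + 2, which satisfies Hückel's 4n+2 rule.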